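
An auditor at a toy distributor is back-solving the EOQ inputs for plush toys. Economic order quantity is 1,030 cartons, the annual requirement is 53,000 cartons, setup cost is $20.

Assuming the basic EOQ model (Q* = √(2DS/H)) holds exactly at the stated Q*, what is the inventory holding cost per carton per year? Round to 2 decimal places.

$2.00

Since Q* = (2DS/H)^½, squaring gives Q*²·H = 2DS.
H = 2DS / Q² = 2 × 53,000 × 20 / 1,030² = 1.9983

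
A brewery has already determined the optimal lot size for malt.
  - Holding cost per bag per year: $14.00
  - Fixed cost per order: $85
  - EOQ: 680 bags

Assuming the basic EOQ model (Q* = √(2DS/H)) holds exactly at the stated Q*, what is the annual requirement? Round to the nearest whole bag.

EOQ relation: Q² = 2DS/H, so rearrange for the unknown.
D = Q²H / (2S) = 680² × 14 / (2 × 85) = 38,080.00

38,080 bags per year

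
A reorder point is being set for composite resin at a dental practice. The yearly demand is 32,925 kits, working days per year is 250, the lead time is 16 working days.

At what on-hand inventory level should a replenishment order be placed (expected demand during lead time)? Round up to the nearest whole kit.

2,108 kits

Daily demand d = 32,925 / 250 = 131.700 kits/day
Demand during lead time = 131.700 × 16 = 2,107.20
Reorder point = 2,107.20 → round up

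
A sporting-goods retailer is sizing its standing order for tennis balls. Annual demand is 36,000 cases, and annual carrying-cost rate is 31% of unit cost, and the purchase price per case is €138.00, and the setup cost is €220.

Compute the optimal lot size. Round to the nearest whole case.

Holding cost per case per year: H = 31% × €138 = €42.7800
EOQ = √(2DS/H) = √(2 × 36,000 × 220 / 42.78)
    = √(370,266.48) ≈ 608.50

608 cases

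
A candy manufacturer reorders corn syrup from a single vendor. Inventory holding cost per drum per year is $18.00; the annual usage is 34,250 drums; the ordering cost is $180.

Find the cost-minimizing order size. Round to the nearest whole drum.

2DS/H = 2·34,250·180/18 = 685,000.00
EOQ = √685,000.00 ≈ 827.65

828 drums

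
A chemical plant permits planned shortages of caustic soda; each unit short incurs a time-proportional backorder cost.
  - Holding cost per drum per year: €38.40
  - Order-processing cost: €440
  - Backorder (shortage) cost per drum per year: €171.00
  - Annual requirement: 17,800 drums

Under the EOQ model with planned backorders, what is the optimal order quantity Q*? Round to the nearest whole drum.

707 drums

Q* = √(2DS/H) · √((H + b)/b)
   = √(2 × 17,800 × 440 / 38.4) · √((38.4 + 171) / 171)
   = 638.684 × 1.1066 ≈ 706.77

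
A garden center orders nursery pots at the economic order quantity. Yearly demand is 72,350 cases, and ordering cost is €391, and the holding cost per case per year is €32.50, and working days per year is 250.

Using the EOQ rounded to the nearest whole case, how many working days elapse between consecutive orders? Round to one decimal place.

Q* = √(2·D·S / H) = √(2·72,350·391 / 32.5) = √1,740,852.3 ≈ 1,319.41 → Q = 1,319 cases
T = Q/D × 250 days = 1,319/72,350 × 250 = 4.558 days

4.6 days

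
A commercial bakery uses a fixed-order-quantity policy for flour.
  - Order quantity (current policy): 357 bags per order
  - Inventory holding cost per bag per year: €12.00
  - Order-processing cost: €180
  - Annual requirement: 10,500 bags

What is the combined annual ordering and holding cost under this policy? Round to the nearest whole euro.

Orders/yr = 10,500/357 = 29.412; ordering cost = 29.412 × €180 = €5,294.12
Average inventory = 357/2 = 178.5; holding cost = 178.5 × €12 = €2,142.00
Total = €5,294.12 + €2,142.00 = €7,436.12

€7,436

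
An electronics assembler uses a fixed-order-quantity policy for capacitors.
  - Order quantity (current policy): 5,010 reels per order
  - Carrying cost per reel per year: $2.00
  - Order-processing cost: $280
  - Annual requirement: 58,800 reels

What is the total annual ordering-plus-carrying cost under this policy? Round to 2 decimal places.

Ordering: D/Q × S = 58,800/5,010 × $280 = $3,286.23
Holding:  Q/2 × H = 5,010/2 × $2 = $5,010.00
Total = $3,286.23 + $5,010.00 = $8,296.23

$8,296.23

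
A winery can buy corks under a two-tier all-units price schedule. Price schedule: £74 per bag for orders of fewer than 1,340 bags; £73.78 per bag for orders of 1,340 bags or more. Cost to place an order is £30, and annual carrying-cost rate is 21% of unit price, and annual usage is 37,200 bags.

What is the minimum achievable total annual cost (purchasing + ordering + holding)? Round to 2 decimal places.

H₁ = 21%×£74 = £15.5400;  H₂ = 21%×£73.78 = £15.4938
EOQ₁ = √(2×37,200×30/15.5400) = 378.98  (< 1,340, feasible at tier 1)
EOQ₂ = √(2×37,200×30/15.4938) = 379.55  (< 1,340 → use Q = 1,340 at tier-2 price)
TC(tier 1 (EOQ₁), Q≈379.0) = £2,758,689.42
TC(tier 2, Q≈1,340.0) = £2,755,829.68
Minimum at tier 2: £2,755,829.68

£2,755,829.68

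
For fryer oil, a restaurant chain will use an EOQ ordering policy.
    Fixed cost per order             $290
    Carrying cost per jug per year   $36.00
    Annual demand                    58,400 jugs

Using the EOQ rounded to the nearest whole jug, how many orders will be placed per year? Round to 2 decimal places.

2DS/H = 2·58,400·290/36 = 940,888.89
EOQ = √940,888.89 ≈ 969.99 → Q = 970
Orders per year = D/Q = 58,400 / 970 = 60.206

60.21 orders per year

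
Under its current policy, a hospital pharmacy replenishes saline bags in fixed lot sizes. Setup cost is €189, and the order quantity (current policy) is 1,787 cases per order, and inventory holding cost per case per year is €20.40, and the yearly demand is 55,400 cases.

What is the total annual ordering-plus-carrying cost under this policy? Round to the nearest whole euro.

€24,087

Annual ordering cost = (D/Q)·S = (55,400/1,787) × 189 = €5,859.32
Annual holding cost  = (Q/2)·H = (1,787/2) × 20.4 = €18,227.40
Total = €5,859.32 + €18,227.40 = €24,086.72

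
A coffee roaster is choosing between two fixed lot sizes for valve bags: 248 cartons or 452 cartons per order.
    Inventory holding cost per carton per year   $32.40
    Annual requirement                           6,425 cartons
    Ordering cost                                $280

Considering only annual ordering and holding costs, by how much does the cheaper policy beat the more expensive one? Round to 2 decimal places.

TC(Q) = (D/Q)S + (Q/2)H
TC(248) = (6,425/248)×280 + (248/2)×32.4 = $11,271.63
TC(452) = (6,425/452)×280 + (452/2)×32.4 = $11,302.49
|ΔTC| = |$11,271.63 − $11,302.49| = $30.86

$30.86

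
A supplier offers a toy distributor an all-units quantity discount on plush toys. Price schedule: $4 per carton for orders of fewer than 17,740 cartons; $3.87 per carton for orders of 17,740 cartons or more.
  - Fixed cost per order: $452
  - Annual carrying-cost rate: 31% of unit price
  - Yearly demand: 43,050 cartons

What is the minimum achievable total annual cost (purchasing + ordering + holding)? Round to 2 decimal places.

$178,341.72

H₁ = 31%×$4 = $1.2400;  H₂ = 31%×$3.87 = $1.1997
EOQ₁ = √(2×43,050×452/1.2400) = 5,602.22  (< 17,740, feasible at tier 1)
EOQ₂ = √(2×43,050×452/1.1997) = 5,695.53  (< 17,740 → use Q = 17,740 at tier-2 price)
TC(tier 1 (EOQ₁), Q≈5,602.2) = $179,146.75
TC(tier 2, Q≈17,740.0) = $178,341.72
Minimum at tier 2: $178,341.72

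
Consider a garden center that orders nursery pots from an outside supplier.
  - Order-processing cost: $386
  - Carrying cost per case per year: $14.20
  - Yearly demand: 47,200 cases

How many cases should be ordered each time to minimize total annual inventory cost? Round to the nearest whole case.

1,602 cases

2DS/H = 2·47,200·386/14.2 = 2,566,084.51
EOQ = √2,566,084.51 ≈ 1,601.90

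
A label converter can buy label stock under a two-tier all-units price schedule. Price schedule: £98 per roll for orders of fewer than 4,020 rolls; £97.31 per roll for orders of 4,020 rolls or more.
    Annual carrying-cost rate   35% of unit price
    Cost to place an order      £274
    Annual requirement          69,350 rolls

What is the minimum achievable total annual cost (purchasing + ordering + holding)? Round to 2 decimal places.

£6,821,632.93

H₁ = 35%×£98 = £34.3000;  H₂ = 35%×£97.31 = £34.0585
EOQ₁ = √(2×69,350×274/34.3000) = 1,052.61  (< 4,020, feasible at tier 1)
EOQ₂ = √(2×69,350×274/34.0585) = 1,056.33  (< 4,020 → use Q = 4,020 at tier-2 price)
TC(tier 1 (EOQ₁), Q≈1,052.6) = £6,832,404.44
TC(tier 2, Q≈4,020.0) = £6,821,632.93
Minimum at tier 2: £6,821,632.93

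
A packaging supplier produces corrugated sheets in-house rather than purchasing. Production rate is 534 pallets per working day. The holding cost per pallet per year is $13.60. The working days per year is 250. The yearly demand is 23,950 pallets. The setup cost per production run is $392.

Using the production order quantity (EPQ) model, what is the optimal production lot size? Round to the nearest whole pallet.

1,297 pallets

Daily demand d = 23,950/250 = 95.800; p = 534; 1 − d/p = 0.82060
EPQ = √(2DS / (H(1 − d/p)))
    = √(2 × 23,950 × 392 / (13.6 × 0.82060)) ≈ 1,297.11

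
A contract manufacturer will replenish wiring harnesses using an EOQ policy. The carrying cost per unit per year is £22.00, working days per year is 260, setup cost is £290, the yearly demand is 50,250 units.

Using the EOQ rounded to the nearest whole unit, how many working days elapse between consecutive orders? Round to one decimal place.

6.0 days

Q* = √(2·D·S / H) = √(2·50,250·290 / 22) = √1,324,772.7 ≈ 1,150.99 → Q = 1,151 units
Days between orders = 260 / (D/Q) = 260 / 43.658 ≈ 5.955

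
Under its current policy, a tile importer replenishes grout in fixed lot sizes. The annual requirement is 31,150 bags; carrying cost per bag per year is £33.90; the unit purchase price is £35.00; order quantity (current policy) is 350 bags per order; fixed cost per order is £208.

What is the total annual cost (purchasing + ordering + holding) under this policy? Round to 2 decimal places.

Ordering: D/Q × S = 31,150/350 × £208 = £18,512.00
Holding:  Q/2 × H = 350/2 × £33.9 = £5,932.50
Purchase cost = D·C = 31,150 × 35 = £1,090,250.00
Total = £18,512.00 + £5,932.50 + £1,090,250.00 = £1,114,694.50

£1,114,694.50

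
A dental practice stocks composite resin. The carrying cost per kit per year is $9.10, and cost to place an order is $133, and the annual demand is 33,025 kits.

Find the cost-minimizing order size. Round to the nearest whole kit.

Optimal lot size Q* = (2 × 33,025 × $133 / $9.1)^½ ≈ 982.52

983 kits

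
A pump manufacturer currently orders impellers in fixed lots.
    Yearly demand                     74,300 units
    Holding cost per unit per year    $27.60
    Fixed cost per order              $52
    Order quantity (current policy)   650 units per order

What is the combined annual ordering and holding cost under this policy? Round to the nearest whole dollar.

Annual ordering cost = (D/Q)·S = (74,300/650) × 52 = $5,944.00
Annual holding cost  = (Q/2)·H = (650/2) × 27.6 = $8,970.00
Total = $5,944.00 + $8,970.00 = $14,914.00

$14,914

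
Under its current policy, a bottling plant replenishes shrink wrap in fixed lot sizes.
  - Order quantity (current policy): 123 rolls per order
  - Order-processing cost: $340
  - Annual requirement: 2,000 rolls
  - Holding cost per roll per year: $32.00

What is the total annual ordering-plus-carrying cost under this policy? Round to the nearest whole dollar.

Annual ordering cost = (D/Q)·S = (2,000/123) × 340 = $5,528.46
Annual holding cost  = (Q/2)·H = (123/2) × 32 = $1,968.00
Total = $5,528.46 + $1,968.00 = $7,496.46

$7,496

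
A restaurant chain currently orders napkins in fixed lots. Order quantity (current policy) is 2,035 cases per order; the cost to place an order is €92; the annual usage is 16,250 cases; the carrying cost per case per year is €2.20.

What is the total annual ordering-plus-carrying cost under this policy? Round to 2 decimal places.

€2,973.14

Ordering: D/Q × S = 16,250/2,035 × €92 = €734.64
Holding:  Q/2 × H = 2,035/2 × €2.2 = €2,238.50
Total = €734.64 + €2,238.50 = €2,973.14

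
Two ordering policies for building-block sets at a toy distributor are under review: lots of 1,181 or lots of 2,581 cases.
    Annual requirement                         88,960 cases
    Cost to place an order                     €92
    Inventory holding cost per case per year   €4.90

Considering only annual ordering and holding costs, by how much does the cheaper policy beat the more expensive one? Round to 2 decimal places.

For each Q, cost = (D/Q)·S + (Q/2)·H.
TC(1,181) = (88,960/1,181)×92 + (1,181/2)×4.9 = €9,823.44
TC(2,581) = (88,960/2,581)×92 + (2,581/2)×4.9 = €9,494.44
Lots of 2,581 are cheaper by €329.00.

€329.00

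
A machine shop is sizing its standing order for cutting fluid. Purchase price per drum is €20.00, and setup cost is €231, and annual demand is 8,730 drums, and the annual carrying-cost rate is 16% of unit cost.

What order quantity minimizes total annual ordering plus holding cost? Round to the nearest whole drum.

1,123 drums

Holding cost per drum per year: H = 16% × €20 = €3.2000
Q* = √(2·D·S / H) = √(2·8,730·231 / 3.2) = √1,260,393.8 ≈ 1,122.67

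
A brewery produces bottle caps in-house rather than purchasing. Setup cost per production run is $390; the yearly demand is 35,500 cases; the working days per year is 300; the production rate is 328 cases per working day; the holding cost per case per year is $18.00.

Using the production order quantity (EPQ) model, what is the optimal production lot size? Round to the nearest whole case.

1,551 cases

d = 35,500/300 = 118.3333 cases/day;  effective holding cost H(1 − d/p) = 18·(1 − 118.3333/328) = 11.50610
Q* = √(2DS / H_eff) = √(2·35,500·390 / 11.50610) ≈ 1,551.31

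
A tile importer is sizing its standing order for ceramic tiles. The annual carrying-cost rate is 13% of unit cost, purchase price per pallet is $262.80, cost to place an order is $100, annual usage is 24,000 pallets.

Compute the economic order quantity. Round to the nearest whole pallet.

375 pallets

Holding cost per pallet per year: H = 13% × $262.8 = $34.1640
Q* = √(2·D·S / H) = √(2·24,000·100 / 34.164) = √140,498.8 ≈ 374.83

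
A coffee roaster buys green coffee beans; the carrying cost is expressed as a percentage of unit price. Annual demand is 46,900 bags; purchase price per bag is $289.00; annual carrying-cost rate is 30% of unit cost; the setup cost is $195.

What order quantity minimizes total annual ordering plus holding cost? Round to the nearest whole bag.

Holding cost per bag per year: H = 30% × $289 = $86.7000
Q* = √(2·D·S / H) = √(2·46,900·195 / 86.7) = √210,968.9 ≈ 459.31

459 bags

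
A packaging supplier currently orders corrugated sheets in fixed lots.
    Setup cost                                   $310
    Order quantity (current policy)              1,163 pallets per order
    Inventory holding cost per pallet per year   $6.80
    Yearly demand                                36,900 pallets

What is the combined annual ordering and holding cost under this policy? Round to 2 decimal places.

$13,789.97

Ordering: D/Q × S = 36,900/1,163 × $310 = $9,835.77
Holding:  Q/2 × H = 1,163/2 × $6.8 = $3,954.20
Total = $9,835.77 + $3,954.20 = $13,789.97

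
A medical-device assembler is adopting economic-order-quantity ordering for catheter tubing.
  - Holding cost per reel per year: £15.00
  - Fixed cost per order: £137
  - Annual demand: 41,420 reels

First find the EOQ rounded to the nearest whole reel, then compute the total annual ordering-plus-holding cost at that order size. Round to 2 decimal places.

Optimal lot size Q* = (2 × 41,420 × £137 / £15)^½ ≈ 869.83 → Q = 870 reels
Annual ordering cost = (D/Q)·S = (41,420/870) × 137 = £6,522.46
Annual holding cost  = (Q/2)·H = (870/2) × 15 = £6,525.00
Total = £6,522.46 + £6,525.00 = £13,047.46

£13,047.46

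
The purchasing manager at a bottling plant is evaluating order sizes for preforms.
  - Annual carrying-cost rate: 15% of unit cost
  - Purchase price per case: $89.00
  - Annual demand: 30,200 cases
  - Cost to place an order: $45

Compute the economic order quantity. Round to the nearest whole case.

Carrying cost H = $89 × 15% = $13.3500/case/yr
EOQ = √(2DS/H) = √(2 × 30,200 × 45 / 13.35)
    = √(203,595.51) ≈ 451.22

451 cases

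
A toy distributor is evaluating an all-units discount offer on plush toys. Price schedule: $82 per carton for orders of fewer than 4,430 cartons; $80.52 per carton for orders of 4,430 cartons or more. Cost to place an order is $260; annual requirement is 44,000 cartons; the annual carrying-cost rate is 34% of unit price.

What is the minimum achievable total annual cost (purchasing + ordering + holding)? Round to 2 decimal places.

$3,606,102.00

H₁ = 34%×$82 = $27.8800;  H₂ = 34%×$80.52 = $27.3768
EOQ₁ = √(2×44,000×260/27.8800) = 905.90  (< 4,430, feasible at tier 1)
EOQ₂ = √(2×44,000×260/27.3768) = 914.19  (< 4,430 → use Q = 4,430 at tier-2 price)
TC(tier 1 (EOQ₁), Q≈905.9) = $3,633,256.57
TC(tier 2, Q≈4,430.0) = $3,606,102.00
Minimum at tier 2: $3,606,102.00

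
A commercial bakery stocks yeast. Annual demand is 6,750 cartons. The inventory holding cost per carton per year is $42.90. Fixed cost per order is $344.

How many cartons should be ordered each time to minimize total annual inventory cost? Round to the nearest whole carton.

2DS/H = 2·6,750·344/42.9 = 108,251.75
EOQ = √108,251.75 ≈ 329.02

329 cartons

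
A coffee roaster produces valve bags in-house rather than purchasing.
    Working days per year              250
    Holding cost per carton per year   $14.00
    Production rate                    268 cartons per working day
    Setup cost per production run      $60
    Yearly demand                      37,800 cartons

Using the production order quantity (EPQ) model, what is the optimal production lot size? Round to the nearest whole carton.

862 cartons

Daily demand d = 37,800/250 = 151.200; p = 268; 1 − d/p = 0.43582
EPQ = √(2DS / (H(1 − d/p)))
    = √(2 × 37,800 × 60 / (14 × 0.43582)) ≈ 862.22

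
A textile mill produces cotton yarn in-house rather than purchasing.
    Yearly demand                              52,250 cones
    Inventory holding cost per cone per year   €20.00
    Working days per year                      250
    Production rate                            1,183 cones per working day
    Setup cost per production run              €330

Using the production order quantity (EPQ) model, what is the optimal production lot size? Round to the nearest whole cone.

1,447 cones

d = 52,250/250 = 209.0000 cones/day;  effective holding cost H(1 − d/p) = 20·(1 − 209.0000/1183) = 16.46661
Q* = √(2DS / H_eff) = √(2·52,250·330 / 16.46661) ≈ 1,447.15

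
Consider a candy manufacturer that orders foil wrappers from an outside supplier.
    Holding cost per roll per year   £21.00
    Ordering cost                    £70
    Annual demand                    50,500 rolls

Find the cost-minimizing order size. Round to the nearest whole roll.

580 rolls

Q* = √(2·D·S / H) = √(2·50,500·70 / 21) = √336,666.7 ≈ 580.23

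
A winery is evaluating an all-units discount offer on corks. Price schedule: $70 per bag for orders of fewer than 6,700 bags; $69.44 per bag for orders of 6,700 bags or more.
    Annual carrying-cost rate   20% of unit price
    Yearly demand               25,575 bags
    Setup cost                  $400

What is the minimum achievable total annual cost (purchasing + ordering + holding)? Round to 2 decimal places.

H₁ = 20%×$70 = $14.0000;  H₂ = 20%×$69.44 = $13.8880
EOQ₁ = √(2×25,575×400/14.0000) = 1,208.90  (< 6,700, feasible at tier 1)
EOQ₂ = √(2×25,575×400/13.8880) = 1,213.76  (< 6,700 → use Q = 6,700 at tier-2 price)
TC(tier 1 (EOQ₁), Q≈1,208.9) = $1,807,174.54
TC(tier 2, Q≈6,700.0) = $1,823,979.67
Minimum at tier 1 (EOQ₁): $1,807,174.54

$1,807,174.54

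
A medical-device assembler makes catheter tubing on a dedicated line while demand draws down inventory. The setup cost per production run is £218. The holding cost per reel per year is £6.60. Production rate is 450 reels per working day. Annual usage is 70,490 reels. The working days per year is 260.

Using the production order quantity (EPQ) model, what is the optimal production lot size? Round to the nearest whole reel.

Daily demand d = 70,490/260 = 271.115; p = 450; 1 − d/p = 0.39752
EPQ = √(2DS / (H(1 − d/p)))
    = √(2 × 70,490 × 218 / (6.6 × 0.39752)) ≈ 3,422.59

3,423 reels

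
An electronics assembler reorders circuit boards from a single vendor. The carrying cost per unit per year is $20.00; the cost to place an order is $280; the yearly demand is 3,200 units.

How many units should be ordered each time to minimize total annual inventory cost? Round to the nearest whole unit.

EOQ = √(2DS/H) = √(2 × 3,200 × 280 / 20)
    = √(89,600.00) ≈ 299.33

299 units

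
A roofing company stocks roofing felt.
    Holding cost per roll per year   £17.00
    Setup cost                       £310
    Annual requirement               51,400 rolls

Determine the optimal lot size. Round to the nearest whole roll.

2DS/H = 2·51,400·310/17 = 1,874,588.24
EOQ = √1,874,588.24 ≈ 1,369.16

1,369 rolls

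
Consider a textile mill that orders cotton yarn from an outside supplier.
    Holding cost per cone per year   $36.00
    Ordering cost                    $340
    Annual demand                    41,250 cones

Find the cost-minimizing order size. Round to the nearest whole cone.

883 cones

Optimal lot size Q* = (2 × 41,250 × $340 / $36)^½ ≈ 882.70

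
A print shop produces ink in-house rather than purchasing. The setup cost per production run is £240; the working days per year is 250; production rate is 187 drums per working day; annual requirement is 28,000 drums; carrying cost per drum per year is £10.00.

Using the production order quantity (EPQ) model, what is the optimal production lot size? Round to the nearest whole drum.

1,831 drums

Daily demand d = 28,000/250 = 112.000; p = 187; 1 − d/p = 0.40107
EPQ = √(2DS / (H(1 − d/p)))
    = √(2 × 28,000 × 240 / (10 × 0.40107)) ≈ 1,830.58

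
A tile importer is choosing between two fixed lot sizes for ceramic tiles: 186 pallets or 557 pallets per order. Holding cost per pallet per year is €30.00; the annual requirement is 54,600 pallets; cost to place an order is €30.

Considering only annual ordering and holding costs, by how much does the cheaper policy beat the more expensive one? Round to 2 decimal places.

€300.70

For each Q, cost = (D/Q)·S + (Q/2)·H.
TC(186) = (54,600/186)×30 + (186/2)×30 = €11,596.45
TC(557) = (54,600/557)×30 + (557/2)×30 = €11,295.75
|ΔTC| = |€11,596.45 − €11,295.75| = €300.70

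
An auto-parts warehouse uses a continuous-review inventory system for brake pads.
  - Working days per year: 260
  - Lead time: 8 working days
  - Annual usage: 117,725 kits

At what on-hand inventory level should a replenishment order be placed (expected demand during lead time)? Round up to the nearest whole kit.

Daily demand d = 117,725 / 260 = 452.788 kits/day
Demand during lead time = 452.788 × 8 = 3,622.31
Reorder point = 3,622.31 → round up

3,623 kits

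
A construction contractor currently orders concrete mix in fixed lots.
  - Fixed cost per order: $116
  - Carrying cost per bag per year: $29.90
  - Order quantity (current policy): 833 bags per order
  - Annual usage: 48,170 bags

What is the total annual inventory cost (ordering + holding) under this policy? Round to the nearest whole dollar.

$19,161

Annual ordering cost = (D/Q)·S = (48,170/833) × 116 = $6,707.95
Annual holding cost  = (Q/2)·H = (833/2) × 29.9 = $12,453.35
Total = $6,707.95 + $12,453.35 = $19,161.30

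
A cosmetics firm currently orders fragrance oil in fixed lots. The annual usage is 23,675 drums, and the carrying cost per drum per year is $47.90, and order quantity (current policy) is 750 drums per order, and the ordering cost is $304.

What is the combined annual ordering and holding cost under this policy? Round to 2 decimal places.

$27,558.77

Annual ordering cost = (D/Q)·S = (23,675/750) × 304 = $9,596.27
Annual holding cost  = (Q/2)·H = (750/2) × 47.9 = $17,962.50
Total = $9,596.27 + $17,962.50 = $27,558.77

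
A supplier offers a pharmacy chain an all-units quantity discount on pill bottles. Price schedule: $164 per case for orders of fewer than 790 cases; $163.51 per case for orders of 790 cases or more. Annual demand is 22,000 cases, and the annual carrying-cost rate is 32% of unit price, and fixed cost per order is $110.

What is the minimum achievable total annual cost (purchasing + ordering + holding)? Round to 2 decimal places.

H₁ = 32%×$164 = $52.4800;  H₂ = 32%×$163.51 = $52.3232
EOQ₁ = √(2×22,000×110/52.4800) = 303.69  (< 790, feasible at tier 1)
EOQ₂ = √(2×22,000×110/52.3232) = 304.14  (< 790 → use Q = 790 at tier-2 price)
TC(tier 1 (EOQ₁), Q≈303.7) = $3,623,937.48
TC(tier 2, Q≈790.0) = $3,620,950.96
Minimum at tier 2: $3,620,950.96

$3,620,950.96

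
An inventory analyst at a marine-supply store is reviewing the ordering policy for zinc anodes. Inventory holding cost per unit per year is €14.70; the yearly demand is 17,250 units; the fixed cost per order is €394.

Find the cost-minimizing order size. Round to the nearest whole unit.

962 units

Optimal lot size Q* = (2 × 17,250 × €394 / €14.7)^½ ≈ 961.61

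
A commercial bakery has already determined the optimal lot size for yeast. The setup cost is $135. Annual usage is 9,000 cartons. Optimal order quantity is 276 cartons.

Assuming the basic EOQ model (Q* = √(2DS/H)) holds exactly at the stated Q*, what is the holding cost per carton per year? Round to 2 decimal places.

$31.90

Since Q* = (2DS/H)^½, squaring gives Q*²·H = 2DS.
H = 2DS / Q² = 2 × 9,000 × 135 / 276² = 31.8998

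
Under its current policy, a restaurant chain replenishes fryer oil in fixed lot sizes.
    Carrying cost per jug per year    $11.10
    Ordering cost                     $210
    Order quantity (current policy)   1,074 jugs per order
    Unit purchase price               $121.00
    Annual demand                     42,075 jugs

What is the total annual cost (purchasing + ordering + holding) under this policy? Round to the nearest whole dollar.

Annual ordering cost = (D/Q)·S = (42,075/1,074) × 210 = $8,226.96
Annual holding cost  = (Q/2)·H = (1,074/2) × 11.1 = $5,960.70
Purchase cost = D·C = 42,075 × 121 = $5,091,075.00
Total = $8,226.96 + $5,960.70 + $5,091,075.00 = $5,105,262.66

$5,105,263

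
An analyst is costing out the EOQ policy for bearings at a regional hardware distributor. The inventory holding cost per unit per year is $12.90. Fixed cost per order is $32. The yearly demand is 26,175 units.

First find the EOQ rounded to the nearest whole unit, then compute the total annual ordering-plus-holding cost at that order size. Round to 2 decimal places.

Optimal lot size Q* = (2 × 26,175 × $32 / $12.9)^½ ≈ 360.36 → Q = 360 units
Orders/yr = 26,175/360 = 72.708; ordering cost = 72.708 × $32 = $2,326.67
Average inventory = 360/2 = 180; holding cost = 180 × $12.9 = $2,322.00
Total = $2,326.67 + $2,322.00 = $4,648.67

$4,648.67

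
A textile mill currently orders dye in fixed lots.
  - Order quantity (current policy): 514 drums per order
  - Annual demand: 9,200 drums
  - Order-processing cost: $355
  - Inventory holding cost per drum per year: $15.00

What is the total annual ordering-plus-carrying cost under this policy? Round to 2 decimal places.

$10,209.09

Annual ordering cost = (D/Q)·S = (9,200/514) × 355 = $6,354.09
Annual holding cost  = (Q/2)·H = (514/2) × 15 = $3,855.00
Total = $6,354.09 + $3,855.00 = $10,209.09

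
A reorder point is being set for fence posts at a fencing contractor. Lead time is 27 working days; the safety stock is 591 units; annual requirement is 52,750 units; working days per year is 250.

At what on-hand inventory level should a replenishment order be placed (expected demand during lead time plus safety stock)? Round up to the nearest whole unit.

Daily demand d = 52,750 / 250 = 211.000 units/day
Demand during lead time = 211.000 × 27 = 5,697.00
Reorder point = 5,697.00 + 591 = 6,288.00 → round up

6,288 units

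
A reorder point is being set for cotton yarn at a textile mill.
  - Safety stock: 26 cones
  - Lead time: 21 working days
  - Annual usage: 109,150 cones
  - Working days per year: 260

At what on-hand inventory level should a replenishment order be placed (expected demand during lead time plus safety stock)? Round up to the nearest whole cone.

8,842 cones

Daily demand d = 109,150 / 260 = 419.808 cones/day
Demand during lead time = 419.808 × 21 = 8,815.96
Reorder point = 8,815.96 + 26 = 8,841.96 → round up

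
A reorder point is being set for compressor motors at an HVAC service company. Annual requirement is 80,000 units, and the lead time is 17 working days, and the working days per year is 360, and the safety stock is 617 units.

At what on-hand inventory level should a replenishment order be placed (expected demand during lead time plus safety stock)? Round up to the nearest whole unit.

Daily demand d = 80,000 / 360 = 222.222 units/day
Demand during lead time = 222.222 × 17 = 3,777.78
Reorder point = 3,777.78 + 617 = 4,394.78 → round up

4,395 units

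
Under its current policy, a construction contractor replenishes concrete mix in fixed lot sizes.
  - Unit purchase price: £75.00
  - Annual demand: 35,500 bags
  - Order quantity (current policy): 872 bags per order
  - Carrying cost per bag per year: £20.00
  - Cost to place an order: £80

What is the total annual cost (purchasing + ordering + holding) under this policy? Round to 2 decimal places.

Orders/yr = 35,500/872 = 40.711; ordering cost = 40.711 × £80 = £3,256.88
Average inventory = 872/2 = 436; holding cost = 436 × £20 = £8,720.00
Purchase cost = D·C = 35,500 × 75 = £2,662,500.00
Total = £3,256.88 + £8,720.00 + £2,662,500.00 = £2,674,476.88

£2,674,476.88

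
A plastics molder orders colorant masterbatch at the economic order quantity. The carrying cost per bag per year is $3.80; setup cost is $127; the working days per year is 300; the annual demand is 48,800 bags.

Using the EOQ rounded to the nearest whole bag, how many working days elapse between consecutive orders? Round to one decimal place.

11.1 days

Q* = √(2·D·S / H) = √(2·48,800·127 / 3.8) = √3,261,894.7 ≈ 1,806.07 → Q = 1,806 bags
Cycle time = (working days × Q)/D = (300 × 1,806) / 48,800 = 11.102 days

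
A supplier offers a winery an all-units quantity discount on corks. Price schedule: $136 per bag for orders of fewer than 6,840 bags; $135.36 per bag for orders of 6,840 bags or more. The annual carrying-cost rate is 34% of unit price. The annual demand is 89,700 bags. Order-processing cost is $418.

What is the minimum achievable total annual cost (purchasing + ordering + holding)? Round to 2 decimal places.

$12,258,085.49

H₁ = 34%×$136 = $46.2400;  H₂ = 34%×$135.36 = $46.0224
EOQ₁ = √(2×89,700×418/46.2400) = 1,273.48  (< 6,840, feasible at tier 1)
EOQ₂ = √(2×89,700×418/46.0224) = 1,276.48  (< 6,840 → use Q = 6,840 at tier-2 price)
TC(tier 1 (EOQ₁), Q≈1,273.5) = $12,258,085.49
TC(tier 2, Q≈6,840.0) = $12,304,670.27
Minimum at tier 1 (EOQ₁): $12,258,085.49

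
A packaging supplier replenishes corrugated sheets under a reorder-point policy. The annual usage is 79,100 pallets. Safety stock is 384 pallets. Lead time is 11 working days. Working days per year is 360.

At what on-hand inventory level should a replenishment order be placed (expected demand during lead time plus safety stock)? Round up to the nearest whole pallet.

2,801 pallets

Daily demand d = 79,100 / 360 = 219.722 pallets/day
Demand during lead time = 219.722 × 11 = 2,416.94
Reorder point = 2,416.94 + 384 = 2,800.94 → round up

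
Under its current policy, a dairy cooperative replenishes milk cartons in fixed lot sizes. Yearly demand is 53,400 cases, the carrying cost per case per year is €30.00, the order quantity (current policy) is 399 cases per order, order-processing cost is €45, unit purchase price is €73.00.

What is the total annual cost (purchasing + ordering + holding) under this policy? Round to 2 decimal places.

€3,910,207.56

Annual ordering cost = (D/Q)·S = (53,400/399) × 45 = €6,022.56
Annual holding cost  = (Q/2)·H = (399/2) × 30 = €5,985.00
Purchase cost = D·C = 53,400 × 73 = €3,898,200.00
Total = €6,022.56 + €5,985.00 + €3,898,200.00 = €3,910,207.56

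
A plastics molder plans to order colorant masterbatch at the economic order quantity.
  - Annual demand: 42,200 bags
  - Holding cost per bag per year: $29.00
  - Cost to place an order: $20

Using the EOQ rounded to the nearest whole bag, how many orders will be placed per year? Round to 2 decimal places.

Q* = √(2·D·S / H) = √(2·42,200·20 / 29) = √58,206.9 ≈ 241.26 → Q = 241
N = D/Q = 42,200/241 ≈ 175.104 orders/yr

175.10 orders per year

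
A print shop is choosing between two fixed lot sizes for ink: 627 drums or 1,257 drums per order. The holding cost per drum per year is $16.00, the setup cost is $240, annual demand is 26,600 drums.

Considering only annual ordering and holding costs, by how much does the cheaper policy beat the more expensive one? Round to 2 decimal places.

For each Q, cost = (D/Q)·S + (Q/2)·H.
TC(627) = (26,600/627)×240 + (627/2)×16 = $15,197.82
TC(1,257) = (26,600/1,257)×240 + (1,257/2)×16 = $15,134.76
Cheaper: Q = 1,257.  Difference = $63.06

$63.06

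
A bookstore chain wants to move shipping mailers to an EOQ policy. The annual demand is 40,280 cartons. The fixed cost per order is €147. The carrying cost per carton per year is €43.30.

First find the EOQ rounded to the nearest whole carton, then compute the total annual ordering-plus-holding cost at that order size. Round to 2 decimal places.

Optimal lot size Q* = (2 × 40,280 × €147 / €43.3)^½ ≈ 522.97 → Q = 523 cartons
Annual ordering cost = (D/Q)·S = (40,280/523) × 147 = €11,321.53
Annual holding cost  = (Q/2)·H = (523/2) × 43.3 = €11,322.95
Total = €11,321.53 + €11,322.95 = €22,644.48

€22,644.48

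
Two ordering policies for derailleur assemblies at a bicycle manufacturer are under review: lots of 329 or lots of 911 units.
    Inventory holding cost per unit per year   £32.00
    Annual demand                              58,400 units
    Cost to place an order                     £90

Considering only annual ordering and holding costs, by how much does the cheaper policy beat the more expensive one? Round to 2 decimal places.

For each Q, cost = (D/Q)·S + (Q/2)·H.
TC(329) = (58,400/329)×90 + (329/2)×32 = £21,239.68
TC(911) = (58,400/911)×90 + (911/2)×32 = £20,345.48
Lots of 911 are cheaper by £894.20.

£894.20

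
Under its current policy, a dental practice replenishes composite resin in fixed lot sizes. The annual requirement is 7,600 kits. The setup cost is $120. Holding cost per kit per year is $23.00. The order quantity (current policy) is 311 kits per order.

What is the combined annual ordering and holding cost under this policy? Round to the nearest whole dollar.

Ordering: D/Q × S = 7,600/311 × $120 = $2,932.48
Holding:  Q/2 × H = 311/2 × $23 = $3,576.50
Total = $2,932.48 + $3,576.50 = $6,508.98

$6,509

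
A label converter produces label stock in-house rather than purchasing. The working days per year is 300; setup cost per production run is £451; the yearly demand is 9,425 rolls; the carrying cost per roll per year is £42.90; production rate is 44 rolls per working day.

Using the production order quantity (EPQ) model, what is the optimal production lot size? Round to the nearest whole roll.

832 rolls

Daily demand d = 9,425/300 = 31.417; p = 44; 1 − d/p = 0.28598
EPQ = √(2DS / (H(1 − d/p)))
    = √(2 × 9,425 × 451 / (42.9 × 0.28598)) ≈ 832.42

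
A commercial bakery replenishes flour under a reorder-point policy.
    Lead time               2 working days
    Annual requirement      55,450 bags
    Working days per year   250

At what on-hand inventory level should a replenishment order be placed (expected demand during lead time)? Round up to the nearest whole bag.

444 bags

Daily demand d = 55,450 / 250 = 221.800 bags/day
Demand during lead time = 221.800 × 2 = 443.60
Reorder point = 443.60 → round up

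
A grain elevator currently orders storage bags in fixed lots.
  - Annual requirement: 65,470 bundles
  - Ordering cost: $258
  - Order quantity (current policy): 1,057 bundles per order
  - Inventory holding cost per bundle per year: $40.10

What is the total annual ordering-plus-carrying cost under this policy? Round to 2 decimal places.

$37,173.23

Ordering: D/Q × S = 65,470/1,057 × $258 = $15,980.38
Holding:  Q/2 × H = 1,057/2 × $40.1 = $21,192.85
Total = $15,980.38 + $21,192.85 = $37,173.23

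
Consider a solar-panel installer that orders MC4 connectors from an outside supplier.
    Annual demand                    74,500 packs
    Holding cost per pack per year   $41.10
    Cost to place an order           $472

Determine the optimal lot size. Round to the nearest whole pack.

EOQ = √(2DS/H) = √(2 × 74,500 × 472 / 41.1)
    = √(1,711,143.55) ≈ 1,308.11

1,308 packs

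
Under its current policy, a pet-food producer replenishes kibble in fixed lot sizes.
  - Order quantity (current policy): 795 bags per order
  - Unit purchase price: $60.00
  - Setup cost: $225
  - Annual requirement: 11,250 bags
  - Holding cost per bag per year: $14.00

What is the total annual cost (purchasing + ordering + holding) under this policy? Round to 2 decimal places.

Orders/yr = 11,250/795 = 14.151; ordering cost = 14.151 × $225 = $3,183.96
Average inventory = 795/2 = 397.5; holding cost = 397.5 × $14 = $5,565.00
Purchase cost = D·C = 11,250 × 60 = $675,000.00
Total = $3,183.96 + $5,565.00 + $675,000.00 = $683,748.96

$683,748.96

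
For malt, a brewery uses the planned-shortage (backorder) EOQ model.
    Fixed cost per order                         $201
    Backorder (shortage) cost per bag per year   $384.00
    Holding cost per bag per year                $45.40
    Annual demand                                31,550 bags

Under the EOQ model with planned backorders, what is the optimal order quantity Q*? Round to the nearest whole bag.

559 bags

Basic EOQ = √(2·31,550·201/45.4) = 528.548
Backorder adjustment √((H+b)/b) = √((45.4+384)/384) = 1.0575
Q* = 528.548 × 1.0575 ≈ 558.92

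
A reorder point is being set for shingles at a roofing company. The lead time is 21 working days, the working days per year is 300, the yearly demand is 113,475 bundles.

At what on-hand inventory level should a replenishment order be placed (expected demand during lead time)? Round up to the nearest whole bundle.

7,944 bundles

Daily demand d = 113,475 / 300 = 378.250 bundles/day
Demand during lead time = 378.250 × 21 = 7,943.25
Reorder point = 7,943.25 → round up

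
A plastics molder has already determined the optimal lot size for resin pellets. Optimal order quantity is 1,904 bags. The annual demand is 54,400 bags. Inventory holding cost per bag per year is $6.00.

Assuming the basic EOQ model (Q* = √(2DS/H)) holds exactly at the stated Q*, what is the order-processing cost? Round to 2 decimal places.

$199.92

EOQ relation: Q² = 2DS/H, so rearrange for the unknown.
S = Q²H / (2D) = 1,904² × 6 / (2 × 54,400) = 199.9200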